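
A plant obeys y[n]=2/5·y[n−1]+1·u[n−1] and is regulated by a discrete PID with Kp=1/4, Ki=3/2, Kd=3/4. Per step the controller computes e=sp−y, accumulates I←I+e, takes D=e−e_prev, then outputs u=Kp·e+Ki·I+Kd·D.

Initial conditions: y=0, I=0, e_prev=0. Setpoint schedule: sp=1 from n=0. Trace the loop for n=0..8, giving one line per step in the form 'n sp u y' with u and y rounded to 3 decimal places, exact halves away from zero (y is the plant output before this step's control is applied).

0 1 2.500 0.000
1 1 -3.000 2.500
2 1 7.875 -2.000
3 1 -13.688 7.075
4 1 28.838 -10.858
5 1 -55.206 24.495
6 1 110.822 -45.408
7 1 -217.160 92.659
8 1 430.791 -180.097

(exact arithmetic carried between steps; '≈' marks a value shown rounded to 6 d.p. or computed from one; I and e_prev carry over from the previous line; the table rounds u and y to 3 d.p., halves away from zero)
n=0: y=0, sp=1, e=sp−y=1; I=1, D=e−e_prev=1; u=1/4·1+3/2·1+3/4·1=2.5; next y=2/5·0+1·2.5=2.5
n=1: y=2.5, sp=1, e=sp−y=-1.5; I=-0.5, D=e−e_prev=-2.5; u=1/4·(-1.5)+3/2·(-0.5)+3/4·(-2.5)=-3; next y=2/5·2.5+1·(-3)=-2
n=2: y=-2, sp=1, e=sp−y=3; I=2.5, D=e−e_prev=4.5; u=1/4·3+3/2·2.5+3/4·4.5=7.875; next y=2/5·(-2)+1·7.875=7.075
n=3: y=7.075, sp=1, e=sp−y=-6.075; I=-3.575, D=e−e_prev=-9.075; u=1/4·(-6.075)+3/2·(-3.575)+3/4·(-9.075)=-13.6875; next y=2/5·7.075+1·(-13.6875)=-10.8575
n=4: y=-10.8575, sp=1, e=sp−y=11.8575; I=8.2825, D=e−e_prev=17.9325; u=1/4·11.8575+3/2·8.2825+3/4·17.9325=28.8375; next y=2/5·(-10.8575)+1·28.8375=24.4945
n=5: y=24.4945, sp=1, e=sp−y=-23.4945; I=-15.212, D=e−e_prev=-35.352; u=1/4·(-23.4945)+3/2·(-15.212)+3/4·(-35.352)=-55.205625; next y=2/5·24.4945+1·(-55.205625)=-45.407825
n=6: y=-45.407825, sp=1, e=sp−y=46.407825; I=31.195825, D=e−e_prev=69.902325; u=1/4·46.407825+3/2·31.195825+3/4·69.902325≈110.822438; next y=2/5·(-45.407825)+1·110.822438≈92.659308
n=7: y≈92.659308, sp=1, e=sp−y≈-91.659308; I≈-60.463483, D=e−e_prev≈-138.067133; u=1/4·(-91.659308)+3/2·(-60.463483)+3/4·(-138.067133)≈-217.1604; next y=2/5·92.659308+1·(-217.1604)≈-180.096677
n=8: y=-180.096677, sp=1, e=sp−y=181.096677; I≈120.633195, D=e−e_prev≈272.755985; u=1/4·181.096677+3/2·120.633195+3/4·272.755985≈430.790949; next y=2/5·(-180.096677)+1·430.790949≈358.752279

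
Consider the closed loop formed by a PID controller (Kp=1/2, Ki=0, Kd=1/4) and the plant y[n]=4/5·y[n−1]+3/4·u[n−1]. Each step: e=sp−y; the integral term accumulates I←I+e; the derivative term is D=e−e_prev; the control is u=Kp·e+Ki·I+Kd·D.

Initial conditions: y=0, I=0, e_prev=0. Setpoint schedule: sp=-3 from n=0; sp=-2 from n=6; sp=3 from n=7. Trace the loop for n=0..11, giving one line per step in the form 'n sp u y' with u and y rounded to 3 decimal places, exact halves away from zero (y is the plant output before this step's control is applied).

0 -3 -2.250 0.000
1 -3 -0.234 -1.688
2 -3 -0.778 -1.526
3 -3 -0.529 -1.804
4 -3 -0.571 -1.839
5 -3 -0.535 -1.900
6 -2 0.216 -1.921
7 3 3.301 -1.375
8 3 0.124 1.376
9 3 0.948 1.194
10 3 0.549 1.666
11 3 0.608 1.745

(exact arithmetic carried between steps; '≈' marks a value shown rounded to 6 d.p. or computed from one; I and e_prev carry over from the previous line; the table rounds u and y to 3 d.p., halves away from zero)
n=0: y=0, sp=-3, e=sp−y=-3; I=-3, D=e−e_prev=-3; u=1/2·(-3)+0·(-3)+1/4·(-3)=-2.25; next y=4/5·0+3/4·(-2.25)=-1.6875
n=1: y=-1.6875, sp=-3, e=sp−y=-1.3125; I=-4.3125, D=e−e_prev=1.6875; u=1/2·(-1.3125)+0·(-4.3125)+1/4·1.6875=-0.234375; next y=4/5·(-1.6875)+3/4·(-0.234375)≈-1.525781
n=2: y≈-1.525781, sp=-3, e=sp−y≈-1.474219; I≈-5.786719, D=e−e_prev≈-0.161719; u=1/2·(-1.474219)+0·(-5.786719)+1/4·(-0.161719)≈-0.777539; next y=4/5·(-1.525781)+3/4·(-0.777539)≈-1.803779
n=3: y≈-1.803779, sp=-3, e=sp−y≈-1.196221; I≈-6.982939, D=e−e_prev≈0.277998; u=1/2·(-1.196221)+0·(-6.982939)+1/4·0.277998≈-0.528611; next y=4/5·(-1.803779)+3/4·(-0.528611)≈-1.839482
n=4: y≈-1.839482, sp=-3, e=sp−y≈-1.160518; I≈-8.143458, D=e−e_prev≈0.035702; u=1/2·(-1.160518)+0·(-8.143458)+1/4·0.035702≈-0.571334; next y=4/5·(-1.839482)+3/4·(-0.571334)≈-1.900085
n=5: y≈-1.900085, sp=-3, e=sp−y≈-1.099915; I≈-9.243372, D=e−e_prev≈0.060604; u=1/2·(-1.099915)+0·(-9.243372)+1/4·0.060604≈-0.534806; next y=4/5·(-1.900085)+3/4·(-0.534806)≈-1.921173
n=6: y≈-1.921173, sp=-2, e=sp−y≈-0.078827; I≈-9.322199, D=e−e_prev≈1.021088; u=1/2·(-0.078827)+0·(-9.322199)+1/4·1.021088≈0.215858; next y=4/5·(-1.921173)+3/4·0.215858≈-1.375045
n=7: y≈-1.375045, sp=3, e=sp−y≈4.375045; I≈-4.947155, D=e−e_prev≈4.453872; u=1/2·4.375045+0·(-4.947155)+1/4·4.453872≈3.300990; next y=4/5·(-1.375045)+3/4·3.300990≈1.375707
n=8: y≈1.375707, sp=3, e=sp−y≈1.624293; I≈-3.322862, D=e−e_prev≈-2.750752; u=1/2·1.624293+0·(-3.322862)+1/4·(-2.750752)≈0.124459; next y=4/5·1.375707+3/4·0.124459≈1.193910
n=9: y≈1.193910, sp=3, e=sp−y≈1.806090; I≈-1.516771, D=e−e_prev≈0.181797; u=1/2·1.806090+0·(-1.516771)+1/4·0.181797≈0.948495; next y=4/5·1.193910+3/4·0.948495≈1.666499
n=10: y≈1.666499, sp=3, e=sp−y≈1.333501; I≈-0.183270, D=e−e_prev≈-0.472589; u=1/2·1.333501+0·(-0.183270)+1/4·(-0.472589)≈0.548603; next y=4/5·1.666499+3/4·0.548603≈1.744651
n=11: y≈1.744651, sp=3, e=sp−y≈1.255349; I≈1.072079, D=e−e_prev≈-0.078153; u=1/2·1.255349+0·1.072079+1/4·(-0.078153)≈0.608136; next y=4/5·1.744651+3/4·0.608136≈1.851823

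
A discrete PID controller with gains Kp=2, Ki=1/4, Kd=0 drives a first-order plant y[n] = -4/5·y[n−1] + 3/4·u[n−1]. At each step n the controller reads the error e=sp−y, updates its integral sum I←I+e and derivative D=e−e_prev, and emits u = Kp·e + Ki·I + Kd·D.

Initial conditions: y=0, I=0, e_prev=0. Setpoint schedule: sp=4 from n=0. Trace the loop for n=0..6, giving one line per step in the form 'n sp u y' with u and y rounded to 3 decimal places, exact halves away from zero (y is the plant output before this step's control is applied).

(exact arithmetic carried between steps; '≈' marks a value shown rounded to 6 d.p. or computed from one; I and e_prev carry over from the previous line; the table rounds u and y to 3 d.p., halves away from zero)
n=0: y=0, sp=4, e=sp−y=4; I=4, D=e−e_prev=4; u=2·4+1/4·4+0·4=9; next y=-4/5·0+3/4·9=6.75
n=1: y=6.75, sp=4, e=sp−y=-2.75; I=1.25, D=e−e_prev=-6.75; u=2·(-2.75)+1/4·1.25+0·(-6.75)=-5.1875; next y=-4/5·6.75+3/4·(-5.1875)=-9.290625
n=2: y=-9.290625, sp=4, e=sp−y=13.290625; I=14.540625, D=e−e_prev=16.040625; u=2·13.290625+1/4·14.540625+0·16.040625≈30.216406; next y=-4/5·(-9.290625)+3/4·30.216406≈30.094805
n=3: y≈30.094805, sp=4, e=sp−y≈-26.094805; I≈-11.554180, D=e−e_prev≈-39.385430; u=2·(-26.094805)+1/4·(-11.554180)+0·(-39.385430)≈-55.078154; next y=-4/5·30.094805+3/4·(-55.078154)≈-65.384459
n=4: y≈-65.384459, sp=4, e=sp−y≈69.384459; I≈57.830280, D=e−e_prev≈95.479264; u=2·69.384459+1/4·57.830280+0·95.479264≈153.226489; next y=-4/5·(-65.384459)+3/4·153.226489≈167.227434
n=5: y≈167.227434, sp=4, e=sp−y≈-163.227434; I≈-105.397154, D=e−e_prev≈-232.611894; u=2·(-163.227434)+1/4·(-105.397154)+0·(-232.611894)≈-352.804157; next y=-4/5·167.227434+3/4·(-352.804157)≈-398.385065
n=6: y≈-398.385065, sp=4, e=sp−y≈402.385065; I≈296.987911, D=e−e_prev≈565.612499; u=2·402.385065+1/4·296.987911+0·565.612499≈879.017108; next y=-4/5·(-398.385065)+3/4·879.017108≈977.970883

0 4 9.000 0.000
1 4 -5.188 6.750
2 4 30.216 -9.291
3 4 -55.078 30.095
4 4 153.226 -65.384
5 4 -352.804 167.227
6 4 879.017 -398.385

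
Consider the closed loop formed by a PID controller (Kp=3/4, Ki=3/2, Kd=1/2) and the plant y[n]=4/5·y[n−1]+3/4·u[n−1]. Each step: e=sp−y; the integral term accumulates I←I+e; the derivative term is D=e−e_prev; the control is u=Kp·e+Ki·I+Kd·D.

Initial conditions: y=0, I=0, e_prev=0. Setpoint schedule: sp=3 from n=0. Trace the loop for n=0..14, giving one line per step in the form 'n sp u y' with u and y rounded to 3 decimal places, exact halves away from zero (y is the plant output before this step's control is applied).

0 3 8.250 0.000
1 3 -5.766 6.188
2 3 7.842 0.626
3 3 -7.207 6.382
4 3 8.973 -0.300
5 3 -8.090 6.490
6 3 10.325 -0.875
7 3 -9.321 7.043
8 3 11.672 -1.356
9 3 -10.813 7.669
10 3 13.215 -1.974
11 3 -12.487 8.332
12 3 15.006 -2.700
13 3 -14.395 9.094
14 3 17.052 -3.520

(exact arithmetic carried between steps; '≈' marks a value shown rounded to 6 d.p. or computed from one; I and e_prev carry over from the previous line; the table rounds u and y to 3 d.p., halves away from zero)
n=0: y=0, sp=3, e=sp−y=3; I=3, D=e−e_prev=3; u=3/4·3+3/2·3+1/2·3=8.25; next y=4/5·0+3/4·8.25=6.1875
n=1: y=6.1875, sp=3, e=sp−y=-3.1875; I=-0.1875, D=e−e_prev=-6.1875; u=3/4·(-3.1875)+3/2·(-0.1875)+1/2·(-6.1875)=-5.765625; next y=4/5·6.1875+3/4·(-5.765625)≈0.625781
n=2: y≈0.625781, sp=3, e=sp−y≈2.374219; I≈2.186719, D=e−e_prev≈5.561719; u=3/4·2.374219+3/2·2.186719+1/2·5.561719≈7.841602; next y=4/5·0.625781+3/4·7.841602≈6.381826
n=3: y≈6.381826, sp=3, e=sp−y≈-3.381826; I≈-1.195107, D=e−e_prev≈-5.756045; u=3/4·(-3.381826)+3/2·(-1.195107)+1/2·(-5.756045)≈-7.207053; next y=4/5·6.381826+3/4·(-7.207053)≈-0.299829
n=4: y≈-0.299829, sp=3, e=sp−y≈3.299829; I≈2.104722, D=e−e_prev≈6.681655; u=3/4·3.299829+3/2·2.104722+1/2·6.681655≈8.972782; next y=4/5·(-0.299829)+3/4·8.972782≈6.489723
n=5: y≈6.489723, sp=3, e=sp−y≈-3.489723; I≈-1.385001, D=e−e_prev≈-6.789552; u=3/4·(-3.489723)+3/2·(-1.385001)+1/2·(-6.789552)≈-8.089571; next y=4/5·6.489723+3/4·(-8.089571)≈-0.875399
n=6: y≈-0.875399, sp=3, e=sp−y≈3.875399; I≈2.490398, D=e−e_prev≈7.365123; u=3/4·3.875399+3/2·2.490398+1/2·7.365123≈10.324708; next y=4/5·(-0.875399)+3/4·10.324708≈7.043211
n=7: y≈7.043211, sp=3, e=sp−y≈-4.043211; I≈-1.552813, D=e−e_prev≈-7.918611; u=3/4·(-4.043211)+3/2·(-1.552813)+1/2·(-7.918611)≈-9.320934; next y=4/5·7.043211+3/4·(-9.320934)≈-1.356131
n=8: y≈-1.356131, sp=3, e=sp−y≈4.356131; I≈2.803318, D=e−e_prev≈8.399343; u=3/4·4.356131+3/2·2.803318+1/2·8.399343≈11.671747; next y=4/5·(-1.356131)+3/4·11.671747≈7.668905
n=9: y≈7.668905, sp=3, e=sp−y≈-4.668905; I≈-1.865587, D=e−e_prev≈-9.025036; u=3/4·(-4.668905)+3/2·(-1.865587)+1/2·(-9.025036)≈-10.812578; next y=4/5·7.668905+3/4·(-10.812578)≈-1.974309
n=10: y≈-1.974309, sp=3, e=sp−y≈4.974309; I≈3.108722, D=e−e_prev≈9.643214; u=3/4·4.974309+3/2·3.108722+1/2·9.643214≈13.215422; next y=4/5·(-1.974309)+3/4·13.215422≈8.332119
n=11: y≈8.332119, sp=3, e=sp−y≈-5.332119; I≈-2.223397, D=e−e_prev≈-10.306428; u=3/4·(-5.332119)+3/2·(-2.223397)+1/2·(-10.306428)≈-12.487399; next y=4/5·8.332119+3/4·(-12.487399)≈-2.699854
n=12: y≈-2.699854, sp=3, e=sp−y≈5.699854; I≈3.476457, D=e−e_prev≈11.031973; u=3/4·5.699854+3/2·3.476457+1/2·11.031973≈15.005563; next y=4/5·(-2.699854)+3/4·15.005563≈9.094289
n=13: y≈9.094289, sp=3, e=sp−y≈-6.094289; I≈-2.617832, D=e−e_prev≈-11.794143; u=3/4·(-6.094289)+3/2·(-2.617832)+1/2·(-11.794143)≈-14.394536; next y=4/5·9.094289+3/4·(-14.394536)≈-3.520471
n=14: y≈-3.520471, sp=3, e=sp−y≈6.520471; I≈3.902639, D=e−e_prev≈12.614759; u=3/4·6.520471+3/2·3.902639+1/2·12.614759≈17.051691; next y=4/5·(-3.520471)+3/4·17.051691≈9.972392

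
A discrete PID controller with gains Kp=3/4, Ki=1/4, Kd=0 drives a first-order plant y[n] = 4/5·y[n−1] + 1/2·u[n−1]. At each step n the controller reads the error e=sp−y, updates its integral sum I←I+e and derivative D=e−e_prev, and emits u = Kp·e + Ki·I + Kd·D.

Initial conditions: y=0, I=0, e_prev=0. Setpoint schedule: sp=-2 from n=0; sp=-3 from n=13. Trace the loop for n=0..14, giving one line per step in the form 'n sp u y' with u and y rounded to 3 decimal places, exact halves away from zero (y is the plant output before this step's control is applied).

(exact arithmetic carried between steps; '≈' marks a value shown rounded to 6 d.p. or computed from one; I and e_prev carry over from the previous line; the table rounds u and y to 3 d.p., halves away from zero)
n=0: y=0, sp=-2, e=sp−y=-2; I=-2, D=e−e_prev=-2; u=3/4·(-2)+1/4·(-2)+0·(-2)=-2; next y=4/5·0+1/2·(-2)=-1
n=1: y=-1, sp=-2, e=sp−y=-1; I=-3, D=e−e_prev=1; u=3/4·(-1)+1/4·(-3)+0·1=-1.5; next y=4/5·(-1)+1/2·(-1.5)=-1.55
n=2: y=-1.55, sp=-2, e=sp−y=-0.45; I=-3.45, D=e−e_prev=0.55; u=3/4·(-0.45)+1/4·(-3.45)+0·0.55=-1.2; next y=4/5·(-1.55)+1/2·(-1.2)=-1.84
n=3: y=-1.84, sp=-2, e=sp−y=-0.16; I=-3.61, D=e−e_prev=0.29; u=3/4·(-0.16)+1/4·(-3.61)+0·0.29=-1.0225; next y=4/5·(-1.84)+1/2·(-1.0225)=-1.98325
n=4: y=-1.98325, sp=-2, e=sp−y=-0.01675; I=-3.62675, D=e−e_prev=0.14325; u=3/4·(-0.01675)+1/4·(-3.62675)+0·0.14325=-0.91925; next y=4/5·(-1.98325)+1/2·(-0.91925)=-2.046225
n=5: y=-2.046225, sp=-2, e=sp−y=0.046225; I=-3.580525, D=e−e_prev=0.062975; u=3/4·0.046225+1/4·(-3.580525)+0·0.062975≈-0.860463; next y=4/5·(-2.046225)+1/2·(-0.860463)≈-2.067211
n=6: y≈-2.067211, sp=-2, e=sp−y≈0.067211; I≈-3.513314, D=e−e_prev≈0.020986; u=3/4·0.067211+1/4·(-3.513314)+0·0.020986≈-0.82792; next y=4/5·(-2.067211)+1/2·(-0.82792)≈-2.067729
n=7: y=-2.067729, sp=-2, e=sp−y=0.067729; I≈-3.445585, D=e−e_prev≈0.000518; u=3/4·0.067729+1/4·(-3.445585)+0·0.000518≈-0.810599; next y=4/5·(-2.067729)+1/2·(-0.810599)≈-2.059483
n=8: y≈-2.059483, sp=-2, e=sp−y≈0.059483; I≈-3.386102, D=e−e_prev≈-0.008246; u=3/4·0.059483+1/4·(-3.386102)+0·(-0.008246)≈-0.801913; next y=4/5·(-2.059483)+1/2·(-0.801913)≈-2.048543
n=9: y≈-2.048543, sp=-2, e=sp−y≈0.048543; I≈-3.337559, D=e−e_prev≈-0.010940; u=3/4·0.048543+1/4·(-3.337559)+0·(-0.010940)≈-0.797982; next y=4/5·(-2.048543)+1/2·(-0.797982)≈-2.037826
n=10: y≈-2.037826, sp=-2, e=sp−y≈0.037826; I≈-3.299733, D=e−e_prev≈-0.010717; u=3/4·0.037826+1/4·(-3.299733)+0·(-0.010717)≈-0.796564; next y=4/5·(-2.037826)+1/2·(-0.796564)≈-2.028543
n=11: y≈-2.028543, sp=-2, e=sp−y≈0.028543; I≈-3.271191, D=e−e_prev≈-0.009283; u=3/4·0.028543+1/4·(-3.271191)+0·(-0.009283)≈-0.796391; next y=4/5·(-2.028543)+1/2·(-0.796391)≈-2.021029
n=12: y≈-2.021029, sp=-2, e=sp−y≈0.021029; I≈-3.250161, D=e−e_prev≈-0.007513; u=3/4·0.021029+1/4·(-3.250161)+0·(-0.007513)≈-0.796768; next y=4/5·(-2.021029)+1/2·(-0.796768)≈-2.015208
n=13: y≈-2.015208, sp=-3, e=sp−y≈-0.984792; I≈-4.234954, D=e−e_prev≈-1.005822; u=3/4·(-0.984792)+1/4·(-4.234954)+0·(-1.005822)≈-1.797333; next y=4/5·(-2.015208)+1/2·(-1.797333)≈-2.510832
n=14: y≈-2.510832, sp=-3, e=sp−y≈-0.489168; I≈-4.724121, D=e−e_prev≈0.495625; u=3/4·(-0.489168)+1/4·(-4.724121)+0·0.495625≈-1.547906; next y=4/5·(-2.510832)+1/2·(-1.547906)≈-2.782619

0 -2 -2.000 0.000
1 -2 -1.500 -1.000
2 -2 -1.200 -1.550
3 -2 -1.023 -1.840
4 -2 -0.919 -1.983
5 -2 -0.860 -2.046
6 -2 -0.828 -2.067
7 -2 -0.811 -2.068
8 -2 -0.802 -2.059
9 -2 -0.798 -2.049
10 -2 -0.797 -2.038
11 -2 -0.796 -2.029
12 -2 -0.797 -2.021
13 -3 -1.797 -2.015
14 -3 -1.548 -2.511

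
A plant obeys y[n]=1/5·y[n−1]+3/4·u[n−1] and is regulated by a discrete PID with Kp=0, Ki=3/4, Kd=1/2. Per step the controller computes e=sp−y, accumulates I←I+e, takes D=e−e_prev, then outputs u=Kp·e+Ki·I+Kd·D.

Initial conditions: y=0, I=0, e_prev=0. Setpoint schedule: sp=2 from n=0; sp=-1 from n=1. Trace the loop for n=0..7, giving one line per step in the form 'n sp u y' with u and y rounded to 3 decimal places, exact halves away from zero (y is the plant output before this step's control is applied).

0 2 2.500 0.000
1 -1 -3.094 1.875
2 -1 1.963 -1.945
3 -1 -3.024 1.083
4 -1 0.846 -2.051
5 -1 -2.777 0.224
6 -1 0.270 -2.038
7 -1 -2.374 -0.205

(exact arithmetic carried between steps; '≈' marks a value shown rounded to 6 d.p. or computed from one; I and e_prev carry over from the previous line; the table rounds u and y to 3 d.p., halves away from zero)
n=0: y=0, sp=2, e=sp−y=2; I=2, D=e−e_prev=2; u=0·2+3/4·2+1/2·2=2.5; next y=1/5·0+3/4·2.5=1.875
n=1: y=1.875, sp=-1, e=sp−y=-2.875; I=-0.875, D=e−e_prev=-4.875; u=0·(-2.875)+3/4·(-0.875)+1/2·(-4.875)=-3.09375; next y=1/5·1.875+3/4·(-3.09375)≈-1.945313
n=2: y≈-1.945313, sp=-1, e=sp−y≈0.945313; I≈0.070313, D=e−e_prev≈3.820313; u=0·0.945313+3/4·0.070313+1/2·3.820313≈1.962891; next y=1/5·(-1.945313)+3/4·1.962891≈1.083105
n=3: y≈1.083105, sp=-1, e=sp−y≈-2.083105; I≈-2.012793, D=e−e_prev≈-3.028418; u=0·(-2.083105)+3/4·(-2.012793)+1/2·(-3.028418)≈-3.023804; next y=1/5·1.083105+3/4·(-3.023804)≈-2.051232
n=4: y≈-2.051232, sp=-1, e=sp−y≈1.051232; I≈-0.961561, D=e−e_prev≈3.134337; u=0·1.051232+3/4·(-0.961561)+1/2·3.134337≈0.845998; next y=1/5·(-2.051232)+3/4·0.845998≈0.224252
n=5: y≈0.224252, sp=-1, e=sp−y≈-1.224252; I≈-2.185813, D=e−e_prev≈-2.275484; u=0·(-1.224252)+3/4·(-2.185813)+1/2·(-2.275484)≈-2.777102; next y=1/5·0.224252+3/4·(-2.777102)≈-2.037976
n=6: y≈-2.037976, sp=-1, e=sp−y≈1.037976; I≈-1.147837, D=e−e_prev≈2.262228; u=0·1.037976+3/4·(-1.147837)+1/2·2.262228≈0.270236; next y=1/5·(-2.037976)+3/4·0.270236≈-0.204918
n=7: y≈-0.204918, sp=-1, e=sp−y≈-0.795082; I≈-1.942919, D=e−e_prev≈-1.833058; u=0·(-0.795082)+3/4·(-1.942919)+1/2·(-1.833058)≈-2.373718; next y=1/5·(-0.204918)+3/4·(-2.373718)≈-1.821272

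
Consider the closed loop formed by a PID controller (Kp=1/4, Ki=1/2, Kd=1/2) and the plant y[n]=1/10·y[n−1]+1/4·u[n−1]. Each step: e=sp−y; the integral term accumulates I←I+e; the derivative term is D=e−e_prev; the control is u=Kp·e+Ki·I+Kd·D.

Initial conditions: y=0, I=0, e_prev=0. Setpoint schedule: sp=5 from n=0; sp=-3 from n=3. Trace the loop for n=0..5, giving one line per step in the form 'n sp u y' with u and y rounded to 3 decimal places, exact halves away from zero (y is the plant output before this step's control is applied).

0 5 6.250 0.000
1 5 4.297 1.563
2 5 7.212 1.230
3 -3 -1.939 1.926
4 -3 2.719 -0.292
5 -3 -0.923 0.650

(exact arithmetic carried between steps; '≈' marks a value shown rounded to 6 d.p. or computed from one; I and e_prev carry over from the previous line; the table rounds u and y to 3 d.p., halves away from zero)
n=0: y=0, sp=5, e=sp−y=5; I=5, D=e−e_prev=5; u=1/4·5+1/2·5+1/2·5=6.25; next y=1/10·0+1/4·6.25=1.5625
n=1: y=1.5625, sp=5, e=sp−y=3.4375; I=8.4375, D=e−e_prev=-1.5625; u=1/4·3.4375+1/2·8.4375+1/2·(-1.5625)=4.296875; next y=1/10·1.5625+1/4·4.296875≈1.230469
n=2: y≈1.230469, sp=5, e=sp−y≈3.769531; I≈12.207031, D=e−e_prev≈0.332031; u=1/4·3.769531+1/2·12.207031+1/2·0.332031≈7.211914; next y=1/10·1.230469+1/4·7.211914≈1.926025
n=3: y≈1.926025, sp=-3, e=sp−y≈-4.926025; I≈7.281006, D=e−e_prev≈-8.695557; u=1/4·(-4.926025)+1/2·7.281006+1/2·(-8.695557)≈-1.938782; next y=1/10·1.926025+1/4·(-1.938782)≈-0.292093
n=4: y≈-0.292093, sp=-3, e=sp−y≈-2.707907; I≈4.573099, D=e−e_prev≈2.218118; u=1/4·(-2.707907)+1/2·4.573099+1/2·2.218118≈2.718632; next y=1/10·(-0.292093)+1/4·2.718632≈0.650449
n=5: y≈0.650449, sp=-3, e=sp−y≈-3.650449; I≈0.922650, D=e−e_prev≈-0.942542; u=1/4·(-3.650449)+1/2·0.922650+1/2·(-0.942542)≈-0.922558; next y=1/10·0.650449+1/4·(-0.922558)≈-0.165595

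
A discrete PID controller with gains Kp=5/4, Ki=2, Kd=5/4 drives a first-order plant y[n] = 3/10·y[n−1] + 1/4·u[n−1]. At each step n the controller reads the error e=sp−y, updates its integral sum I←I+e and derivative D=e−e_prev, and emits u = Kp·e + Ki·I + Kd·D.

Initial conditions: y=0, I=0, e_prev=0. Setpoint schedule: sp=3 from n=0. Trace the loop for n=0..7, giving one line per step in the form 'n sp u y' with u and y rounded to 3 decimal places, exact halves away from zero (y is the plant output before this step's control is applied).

(exact arithmetic carried between steps; '≈' marks a value shown rounded to 6 d.p. or computed from one; I and e_prev carry over from the previous line; the table rounds u and y to 3 d.p., halves away from zero)
n=0: y=0, sp=3, e=sp−y=3; I=3, D=e−e_prev=3; u=5/4·3+2·3+5/4·3=13.5; next y=3/10·0+1/4·13.5=3.375
n=1: y=3.375, sp=3, e=sp−y=-0.375; I=2.625, D=e−e_prev=-3.375; u=5/4·(-0.375)+2·2.625+5/4·(-3.375)=0.5625; next y=3/10·3.375+1/4·0.5625=1.153125
n=2: y=1.153125, sp=3, e=sp−y=1.846875; I=4.471875, D=e−e_prev=2.221875; u=5/4·1.846875+2·4.471875+5/4·2.221875≈14.029688; next y=3/10·1.153125+1/4·14.029688≈3.853359
n=3: y≈3.853359, sp=3, e=sp−y≈-0.853359; I≈3.618516, D=e−e_prev≈-2.700234; u=5/4·(-0.853359)+2·3.618516+5/4·(-2.700234)≈2.795039; next y=3/10·3.853359+1/4·2.795039≈1.854768
n=4: y≈1.854768, sp=3, e=sp−y≈1.145232; I≈4.763748, D=e−e_prev≈1.998592; u=5/4·1.145232+2·4.763748+5/4·1.998592≈13.457276; next y=3/10·1.854768+1/4·13.457276≈3.920749
n=5: y≈3.920749, sp=3, e=sp−y≈-0.920749; I≈3.842999, D=e−e_prev≈-2.065982; u=5/4·(-0.920749)+2·3.842999+5/4·(-2.065982)≈3.952583; next y=3/10·3.920749+1/4·3.952583≈2.164371
n=6: y≈2.164371, sp=3, e=sp−y≈0.835629; I≈4.678628, D=e−e_prev≈1.756379; u=5/4·0.835629+2·4.678628+5/4·1.756379≈12.597266; next y=3/10·2.164371+1/4·12.597266≈3.798628
n=7: y≈3.798628, sp=3, e=sp−y≈-0.798628; I≈3.880000, D=e−e_prev≈-1.634257; u=5/4·(-0.798628)+2·3.880000+5/4·(-1.634257)≈4.718895; next y=3/10·3.798628+1/4·4.718895≈2.319312

0 3 13.500 0.000
1 3 0.563 3.375
2 3 14.030 1.153
3 3 2.795 3.853
4 3 13.457 1.855
5 3 3.953 3.921
6 3 12.597 2.164
7 3 4.719 3.799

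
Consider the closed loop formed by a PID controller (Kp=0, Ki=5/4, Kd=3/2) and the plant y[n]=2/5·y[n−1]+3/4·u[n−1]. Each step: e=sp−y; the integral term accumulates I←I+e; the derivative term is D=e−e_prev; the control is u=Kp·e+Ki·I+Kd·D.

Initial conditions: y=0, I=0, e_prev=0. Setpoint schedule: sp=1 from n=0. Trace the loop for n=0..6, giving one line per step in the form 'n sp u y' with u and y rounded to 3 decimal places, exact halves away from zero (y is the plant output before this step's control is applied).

0 1 2.750 0.000
1 1 -3.172 2.063
2 1 8.539 -1.554
3 1 -13.869 5.783
4 1 29.303 -8.089
5 1 -53.927 18.742
6 1 106.290 -32.948

(exact arithmetic carried between steps; '≈' marks a value shown rounded to 6 d.p. or computed from one; I and e_prev carry over from the previous line; the table rounds u and y to 3 d.p., halves away from zero)
n=0: y=0, sp=1, e=sp−y=1; I=1, D=e−e_prev=1; u=0·1+5/4·1+3/2·1=2.75; next y=2/5·0+3/4·2.75=2.0625
n=1: y=2.0625, sp=1, e=sp−y=-1.0625; I=-0.0625, D=e−e_prev=-2.0625; u=0·(-1.0625)+5/4·(-0.0625)+3/2·(-2.0625)=-3.171875; next y=2/5·2.0625+3/4·(-3.171875)≈-1.553906
n=2: y≈-1.553906, sp=1, e=sp−y≈2.553906; I≈2.491406, D=e−e_prev≈3.616406; u=0·2.553906+5/4·2.491406+3/2·3.616406≈8.538867; next y=2/5·(-1.553906)+3/4·8.538867≈5.782588
n=3: y≈5.782588, sp=1, e=sp−y≈-4.782588; I≈-2.291182, D=e−e_prev≈-7.336494; u=0·(-4.782588)+5/4·(-2.291182)+3/2·(-7.336494)≈-13.868718; next y=2/5·5.782588+3/4·(-13.868718)≈-8.088504
n=4: y≈-8.088504, sp=1, e=sp−y≈9.088504; I≈6.797322, D=e−e_prev≈13.871091; u=0·9.088504+5/4·6.797322+3/2·13.871091≈29.303290; next y=2/5·(-8.088504)+3/4·29.303290≈18.742066
n=5: y≈18.742066, sp=1, e=sp−y≈-17.742066; I≈-10.944744, D=e−e_prev≈-26.830569; u=0·(-17.742066)+5/4·(-10.944744)+3/2·(-26.830569)≈-53.926784; next y=2/5·18.742066+3/4·(-53.926784)≈-32.948261
n=6: y≈-32.948261, sp=1, e=sp−y≈33.948261; I≈23.003518, D=e−e_prev≈51.690327; u=0·33.948261+5/4·23.003518+3/2·51.690327≈106.289888; next y=2/5·(-32.948261)+3/4·106.289888≈66.538111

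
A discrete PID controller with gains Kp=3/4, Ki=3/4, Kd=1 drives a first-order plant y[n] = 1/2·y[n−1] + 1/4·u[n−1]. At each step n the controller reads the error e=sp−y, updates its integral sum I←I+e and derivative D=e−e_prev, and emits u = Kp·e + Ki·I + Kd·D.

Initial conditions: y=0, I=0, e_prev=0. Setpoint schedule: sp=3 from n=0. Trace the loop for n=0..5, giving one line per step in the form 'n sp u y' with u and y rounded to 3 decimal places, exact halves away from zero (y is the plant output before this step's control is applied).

0 3 7.500 0.000
1 3 2.063 1.875
2 3 5.836 1.453
3 3 4.743 2.186
4 3 5.854 2.279
5 3 5.678 2.603

(exact arithmetic carried between steps; '≈' marks a value shown rounded to 6 d.p. or computed from one; I and e_prev carry over from the previous line; the table rounds u and y to 3 d.p., halves away from zero)
n=0: y=0, sp=3, e=sp−y=3; I=3, D=e−e_prev=3; u=3/4·3+3/4·3+1·3=7.5; next y=1/2·0+1/4·7.5=1.875
n=1: y=1.875, sp=3, e=sp−y=1.125; I=4.125, D=e−e_prev=-1.875; u=3/4·1.125+3/4·4.125+1·(-1.875)=2.0625; next y=1/2·1.875+1/4·2.0625=1.453125
n=2: y=1.453125, sp=3, e=sp−y=1.546875; I=5.671875, D=e−e_prev=0.421875; u=3/4·1.546875+3/4·5.671875+1·0.421875≈5.835938; next y=1/2·1.453125+1/4·5.835938≈2.185547
n=3: y≈2.185547, sp=3, e=sp−y≈0.814453; I≈6.486328, D=e−e_prev≈-0.732422; u=3/4·0.814453+3/4·6.486328+1·(-0.732422)≈4.743164; next y=1/2·2.185547+1/4·4.743164≈2.278564
n=4: y≈2.278564, sp=3, e=sp−y≈0.721436; I≈7.207764, D=e−e_prev≈-0.093018; u=3/4·0.721436+3/4·7.207764+1·(-0.093018)≈5.853882; next y=1/2·2.278564+1/4·5.853882≈2.602753
n=5: y≈2.602753, sp=3, e=sp−y≈0.397247; I≈7.605011, D=e−e_prev≈-0.324188; u=3/4·0.397247+3/4·7.605011+1·(-0.324188)≈5.677505; next y=1/2·2.602753+1/4·5.677505≈2.720753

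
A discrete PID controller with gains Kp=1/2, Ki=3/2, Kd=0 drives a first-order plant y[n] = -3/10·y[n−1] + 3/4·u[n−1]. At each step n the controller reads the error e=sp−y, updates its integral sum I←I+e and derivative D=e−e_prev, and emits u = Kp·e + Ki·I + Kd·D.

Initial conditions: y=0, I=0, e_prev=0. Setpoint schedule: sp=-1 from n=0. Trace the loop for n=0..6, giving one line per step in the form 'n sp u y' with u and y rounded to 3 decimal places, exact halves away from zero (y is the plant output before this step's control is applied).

(exact arithmetic carried between steps; '≈' marks a value shown rounded to 6 d.p. or computed from one; I and e_prev carry over from the previous line; the table rounds u and y to 3 d.p., halves away from zero)
n=0: y=0, sp=-1, e=sp−y=-1; I=-1, D=e−e_prev=-1; u=1/2·(-1)+3/2·(-1)+0·(-1)=-2; next y=-3/10·0+3/4·(-2)=-1.5
n=1: y=-1.5, sp=-1, e=sp−y=0.5; I=-0.5, D=e−e_prev=1.5; u=1/2·0.5+3/2·(-0.5)+0·1.5=-0.5; next y=-3/10·(-1.5)+3/4·(-0.5)=0.075
n=2: y=0.075, sp=-1, e=sp−y=-1.075; I=-1.575, D=e−e_prev=-1.575; u=1/2·(-1.075)+3/2·(-1.575)+0·(-1.575)=-2.9; next y=-3/10·0.075+3/4·(-2.9)=-2.1975
n=3: y=-2.1975, sp=-1, e=sp−y=1.1975; I=-0.3775, D=e−e_prev=2.2725; u=1/2·1.1975+3/2·(-0.3775)+0·2.2725=0.0325; next y=-3/10·(-2.1975)+3/4·0.0325=0.683625
n=4: y=0.683625, sp=-1, e=sp−y=-1.683625; I=-2.061125, D=e−e_prev=-2.881125; u=1/2·(-1.683625)+3/2·(-2.061125)+0·(-2.881125)=-3.9335; next y=-3/10·0.683625+3/4·(-3.9335)≈-3.155213
n=5: y≈-3.155213, sp=-1, e=sp−y≈2.155213; I≈0.094088, D=e−e_prev≈3.838838; u=1/2·2.155213+3/2·0.094088+0·3.838838≈1.218738; next y=-3/10·(-3.155213)+3/4·1.218738≈1.860617
n=6: y≈1.860617, sp=-1, e=sp−y≈-2.860617; I≈-2.766529, D=e−e_prev≈-5.015829; u=1/2·(-2.860617)+3/2·(-2.766529)+0·(-5.015829)≈-5.580103; next y=-3/10·1.860617+3/4·(-5.580103)≈-4.743262

0 -1 -2.000 0.000
1 -1 -0.500 -1.500
2 -1 -2.900 0.075
3 -1 0.033 -2.198
4 -1 -3.934 0.684
5 -1 1.219 -3.155
6 -1 -5.580 1.861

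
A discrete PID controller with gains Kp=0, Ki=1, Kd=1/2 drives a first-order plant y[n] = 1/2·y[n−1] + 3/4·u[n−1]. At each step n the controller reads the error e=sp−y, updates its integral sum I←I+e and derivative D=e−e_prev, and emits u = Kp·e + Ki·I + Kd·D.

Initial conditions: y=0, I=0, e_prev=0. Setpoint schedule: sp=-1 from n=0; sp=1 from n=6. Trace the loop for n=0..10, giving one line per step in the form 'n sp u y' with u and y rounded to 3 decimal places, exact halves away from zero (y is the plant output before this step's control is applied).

0 -1 -1.500 0.000
1 -1 -0.313 -1.125
2 -1 -1.242 -0.797
3 -1 -0.481 -1.330
4 -1 -0.874 -1.026
5 -1 -0.482 -1.168
6 1 2.281 -0.946
7 1 0.063 1.238
8 1 1.775 0.666
9 1 0.326 1.664
10 1 1.042 1.076

(exact arithmetic carried between steps; '≈' marks a value shown rounded to 6 d.p. or computed from one; I and e_prev carry over from the previous line; the table rounds u and y to 3 d.p., halves away from zero)
n=0: y=0, sp=-1, e=sp−y=-1; I=-1, D=e−e_prev=-1; u=0·(-1)+1·(-1)+1/2·(-1)=-1.5; next y=1/2·0+3/4·(-1.5)=-1.125
n=1: y=-1.125, sp=-1, e=sp−y=0.125; I=-0.875, D=e−e_prev=1.125; u=0·0.125+1·(-0.875)+1/2·1.125=-0.3125; next y=1/2·(-1.125)+3/4·(-0.3125)=-0.796875
n=2: y=-0.796875, sp=-1, e=sp−y=-0.203125; I=-1.078125, D=e−e_prev=-0.328125; u=0·(-0.203125)+1·(-1.078125)+1/2·(-0.328125)≈-1.242188; next y=1/2·(-0.796875)+3/4·(-1.242188)≈-1.330078
n=3: y≈-1.330078, sp=-1, e=sp−y≈0.330078; I≈-0.748047, D=e−e_prev≈0.533203; u=0·0.330078+1·(-0.748047)+1/2·0.533203≈-0.481445; next y=1/2·(-1.330078)+3/4·(-0.481445)≈-1.026123
n=4: y≈-1.026123, sp=-1, e=sp−y≈0.026123; I≈-0.721924, D=e−e_prev≈-0.303955; u=0·0.026123+1·(-0.721924)+1/2·(-0.303955)≈-0.873901; next y=1/2·(-1.026123)+3/4·(-0.873901)≈-1.168488
n=5: y≈-1.168488, sp=-1, e=sp−y≈0.168488; I≈-0.553436, D=e−e_prev≈0.142365; u=0·0.168488+1·(-0.553436)+1/2·0.142365≈-0.482254; next y=1/2·(-1.168488)+3/4·(-0.482254)≈-0.945934
n=6: y≈-0.945934, sp=1, e=sp−y≈1.945934; I≈1.392498, D=e−e_prev≈1.777447; u=0·1.945934+1·1.392498+1/2·1.777447≈2.281221; next y=1/2·(-0.945934)+3/4·2.281221≈1.237949
n=7: y≈1.237949, sp=1, e=sp−y≈-0.237949; I≈1.154549, D=e−e_prev≈-2.183883; u=0·(-0.237949)+1·1.154549+1/2·(-2.183883)≈0.062608; next y=1/2·1.237949+3/4·0.062608≈0.665930
n=8: y≈0.665930, sp=1, e=sp−y≈0.334070; I≈1.488619, D=e−e_prev≈0.572019; u=0·0.334070+1·1.488619+1/2·0.572019≈1.774628; next y=1/2·0.665930+3/4·1.774628≈1.663936
n=9: y≈1.663936, sp=1, e=sp−y≈-0.663936; I≈0.824683, D=e−e_prev≈-0.998006; u=0·(-0.663936)+1·0.824683+1/2·(-0.998006)≈0.325680; next y=1/2·1.663936+3/4·0.325680≈1.076228
n=10: y≈1.076228, sp=1, e=sp−y≈-0.076228; I≈0.748455, D=e−e_prev≈0.587709; u=0·(-0.076228)+1·0.748455+1/2·0.587709≈1.042309; next y=1/2·1.076228+3/4·1.042309≈1.319846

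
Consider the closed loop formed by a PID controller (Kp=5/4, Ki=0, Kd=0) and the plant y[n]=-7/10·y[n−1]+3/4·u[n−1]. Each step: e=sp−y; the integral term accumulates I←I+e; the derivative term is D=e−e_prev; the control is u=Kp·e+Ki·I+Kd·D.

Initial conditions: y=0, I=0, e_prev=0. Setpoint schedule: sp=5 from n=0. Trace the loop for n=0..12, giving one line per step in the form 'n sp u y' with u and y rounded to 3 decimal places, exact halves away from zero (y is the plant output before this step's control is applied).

(exact arithmetic carried between steps; '≈' marks a value shown rounded to 6 d.p. or computed from one; I and e_prev carry over from the previous line; the table rounds u and y to 3 d.p., halves away from zero)
n=0: y=0, sp=5, e=sp−y=5; I=5, D=e−e_prev=5; u=5/4·5+0·5+0·5=6.25; next y=-7/10·0+3/4·6.25=4.6875
n=1: y=4.6875, sp=5, e=sp−y=0.3125; I=5.3125, D=e−e_prev=-4.6875; u=5/4·0.3125+0·5.3125+0·(-4.6875)=0.390625; next y=-7/10·4.6875+3/4·0.390625≈-2.988281
n=2: y≈-2.988281, sp=5, e=sp−y≈7.988281; I≈13.300781, D=e−e_prev≈7.675781; u=5/4·7.988281+0·13.300781+0·7.675781≈9.985352; next y=-7/10·(-2.988281)+3/4·9.985352≈9.580811
n=3: y≈9.580811, sp=5, e=sp−y≈-4.580811; I≈8.719971, D=e−e_prev≈-12.569092; u=5/4·(-4.580811)+0·8.719971+0·(-12.569092)≈-5.726013; next y=-7/10·9.580811+3/4·(-5.726013)≈-11.001077
n=4: y≈-11.001077, sp=5, e=sp−y≈16.001077; I≈24.721048, D=e−e_prev≈20.581888; u=5/4·16.001077+0·24.721048+0·20.581888≈20.001347; next y=-7/10·(-11.001077)+3/4·20.001347≈22.701764
n=5: y≈22.701764, sp=5, e=sp−y≈-17.701764; I≈7.019284, D=e−e_prev≈-33.702841; u=5/4·(-17.701764)+0·7.019284+0·(-33.702841)≈-22.127205; next y=-7/10·22.701764+3/4·(-22.127205)≈-32.486639
n=6: y≈-32.486639, sp=5, e=sp−y≈37.486639; I≈44.505923, D=e−e_prev≈55.188403; u=5/4·37.486639+0·44.505923+0·55.188403≈46.858298; next y=-7/10·(-32.486639)+3/4·46.858298≈57.884371
n=7: y≈57.884371, sp=5, e=sp−y≈-52.884371; I≈-8.378448, D=e−e_prev≈-90.371009; u=5/4·(-52.884371)+0·(-8.378448)+0·(-90.371009)≈-66.105463; next y=-7/10·57.884371+3/4·(-66.105463)≈-90.098157
n=8: y≈-90.098157, sp=5, e=sp−y≈95.098157; I≈86.719709, D=e−e_prev≈147.982528; u=5/4·95.098157+0·86.719709+0·147.982528≈118.872696; next y=-7/10·(-90.098157)+3/4·118.872696≈152.223232
n=9: y≈152.223232, sp=5, e=sp−y≈-147.223232; I≈-60.503523, D=e−e_prev≈-242.321389; u=5/4·(-147.223232)+0·(-60.503523)+0·(-242.321389)≈-184.029040; next y=-7/10·152.223232+3/4·(-184.029040)≈-244.578043
n=10: y≈-244.578043, sp=5, e=sp−y≈249.578043; I≈189.074519, D=e−e_prev≈396.801275; u=5/4·249.578043+0·189.074519+0·396.801275≈311.972553; next y=-7/10·(-244.578043)+3/4·311.972553≈405.184045
n=11: y≈405.184045, sp=5, e=sp−y≈-400.184045; I≈-211.109525, D=e−e_prev≈-649.762087; u=5/4·(-400.184045)+0·(-211.109525)+0·(-649.762087)≈-500.230056; next y=-7/10·405.184045+3/4·(-500.230056)≈-658.801373
n=12: y≈-658.801373, sp=5, e=sp−y≈663.801373; I≈452.691848, D=e−e_prev≈1063.985418; u=5/4·663.801373+0·452.691848+0·1063.985418≈829.751717; next y=-7/10·(-658.801373)+3/4·829.751717≈1083.474749

0 5 6.250 0.000
1 5 0.391 4.688
2 5 9.985 -2.988
3 5 -5.726 9.581
4 5 20.001 -11.001
5 5 -22.127 22.702
6 5 46.858 -32.487
7 5 -66.105 57.884
8 5 118.873 -90.098
9 5 -184.029 152.223
10 5 311.973 -244.578
11 5 -500.230 405.184
12 5 829.752 -658.801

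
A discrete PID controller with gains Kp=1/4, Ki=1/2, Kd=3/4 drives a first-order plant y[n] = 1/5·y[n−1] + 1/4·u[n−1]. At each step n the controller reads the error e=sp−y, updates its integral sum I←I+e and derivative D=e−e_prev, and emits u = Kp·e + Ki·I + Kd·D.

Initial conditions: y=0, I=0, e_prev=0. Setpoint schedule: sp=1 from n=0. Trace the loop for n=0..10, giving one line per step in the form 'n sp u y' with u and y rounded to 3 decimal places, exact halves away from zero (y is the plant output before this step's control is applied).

(exact arithmetic carried between steps; '≈' marks a value shown rounded to 6 d.p. or computed from one; I and e_prev carry over from the previous line; the table rounds u and y to 3 d.p., halves away from zero)
n=0: y=0, sp=1, e=sp−y=1; I=1, D=e−e_prev=1; u=1/4·1+1/2·1+3/4·1=1.5; next y=1/5·0+1/4·1.5=0.375
n=1: y=0.375, sp=1, e=sp−y=0.625; I=1.625, D=e−e_prev=-0.375; u=1/4·0.625+1/2·1.625+3/4·(-0.375)=0.6875; next y=1/5·0.375+1/4·0.6875=0.246875
n=2: y=0.246875, sp=1, e=sp−y=0.753125; I=2.378125, D=e−e_prev=0.128125; u=1/4·0.753125+1/2·2.378125+3/4·0.128125≈1.473438; next y=1/5·0.246875+1/4·1.473438≈0.417734
n=3: y≈0.417734, sp=1, e=sp−y≈0.582266; I≈2.960391, D=e−e_prev≈-0.170859; u=1/4·0.582266+1/2·2.960391+3/4·(-0.170859)≈1.497617; next y=1/5·0.417734+1/4·1.497617≈0.457951
n=4: y≈0.457951, sp=1, e=sp−y≈0.542049; I≈3.502439, D=e−e_prev≈-0.040217; u=1/4·0.542049+1/2·3.502439+3/4·(-0.040217)≈1.856569; next y=1/5·0.457951+1/4·1.856569≈0.555733
n=5: y≈0.555733, sp=1, e=sp−y≈0.444267; I≈3.946707, D=e−e_prev≈-0.097781; u=1/4·0.444267+1/2·3.946707+3/4·(-0.097781)≈2.011084; next y=1/5·0.555733+1/4·2.011084≈0.613918
n=6: y≈0.613918, sp=1, e=sp−y≈0.386082; I≈4.332789, D=e−e_prev≈-0.058185; u=1/4·0.386082+1/2·4.332789+3/4·(-0.058185)≈2.219277; next y=1/5·0.613918+1/4·2.219277≈0.677603
n=7: y≈0.677603, sp=1, e=sp−y≈0.322397; I≈4.655187, D=e−e_prev≈-0.063685; u=1/4·0.322397+1/2·4.655187+3/4·(-0.063685)≈2.360429; next y=1/5·0.677603+1/4·2.360429≈0.725628
n=8: y≈0.725628, sp=1, e=sp−y≈0.274372; I≈4.929559, D=e−e_prev≈-0.048025; u=1/4·0.274372+1/2·4.929559+3/4·(-0.048025)≈2.497354; next y=1/5·0.725628+1/4·2.497354≈0.769464
n=9: y≈0.769464, sp=1, e=sp−y≈0.230536; I≈5.160095, D=e−e_prev≈-0.043836; u=1/4·0.230536+1/2·5.160095+3/4·(-0.043836)≈2.604804; next y=1/5·0.769464+1/4·2.604804≈0.805094
n=10: y≈0.805094, sp=1, e=sp−y≈0.194906; I≈5.355001, D=e−e_prev≈-0.035630; u=1/4·0.194906+1/2·5.355001+3/4·(-0.035630)≈2.699505; next y=1/5·0.805094+1/4·2.699505≈0.835895

0 1 1.500 0.000
1 1 0.688 0.375
2 1 1.473 0.247
3 1 1.498 0.418
4 1 1.857 0.458
5 1 2.011 0.556
6 1 2.219 0.614
7 1 2.360 0.678
8 1 2.497 0.726
9 1 2.605 0.769
10 1 2.700 0.805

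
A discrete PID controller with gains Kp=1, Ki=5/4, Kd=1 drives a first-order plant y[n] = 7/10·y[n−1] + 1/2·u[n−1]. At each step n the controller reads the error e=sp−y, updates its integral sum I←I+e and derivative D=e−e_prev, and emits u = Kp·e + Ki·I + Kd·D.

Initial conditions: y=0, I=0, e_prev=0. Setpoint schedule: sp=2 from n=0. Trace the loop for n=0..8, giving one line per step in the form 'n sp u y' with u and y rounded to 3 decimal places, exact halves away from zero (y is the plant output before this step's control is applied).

(exact arithmetic carried between steps; '≈' marks a value shown rounded to 6 d.p. or computed from one; I and e_prev carry over from the previous line; the table rounds u and y to 3 d.p., halves away from zero)
n=0: y=0, sp=2, e=sp−y=2; I=2, D=e−e_prev=2; u=1·2+5/4·2+1·2=6.5; next y=7/10·0+1/2·6.5=3.25
n=1: y=3.25, sp=2, e=sp−y=-1.25; I=0.75, D=e−e_prev=-3.25; u=1·(-1.25)+5/4·0.75+1·(-3.25)=-3.5625; next y=7/10·3.25+1/2·(-3.5625)=0.49375
n=2: y=0.49375, sp=2, e=sp−y=1.50625; I=2.25625, D=e−e_prev=2.75625; u=1·1.50625+5/4·2.25625+1·2.75625≈7.082813; next y=7/10·0.49375+1/2·7.082813≈3.887031
n=3: y≈3.887031, sp=2, e=sp−y≈-1.887031; I≈0.369219, D=e−e_prev≈-3.393281; u=1·(-1.887031)+5/4·0.369219+1·(-3.393281)≈-4.818789; next y=7/10·3.887031+1/2·(-4.818789)≈0.311527
n=4: y≈0.311527, sp=2, e=sp−y≈1.688473; I≈2.057691, D=e−e_prev≈3.575504; u=1·1.688473+5/4·2.057691+1·3.575504≈7.836091; next y=7/10·0.311527+1/2·7.836091≈4.136115
n=5: y≈4.136115, sp=2, e=sp−y≈-2.136115; I≈-0.078423, D=e−e_prev≈-3.824587; u=1·(-2.136115)+5/4·(-0.078423)+1·(-3.824587)≈-6.058731; next y=7/10·4.136115+1/2·(-6.058731)≈-0.134085
n=6: y≈-0.134085, sp=2, e=sp−y≈2.134085; I≈2.055662, D=e−e_prev≈4.270200; u=1·2.134085+5/4·2.055662+1·4.270200≈8.973862; next y=7/10·(-0.134085)+1/2·8.973862≈4.393072
n=7: y≈4.393072, sp=2, e=sp−y≈-2.393072; I≈-0.337410, D=e−e_prev≈-4.527157; u=1·(-2.393072)+5/4·(-0.337410)+1·(-4.527157)≈-7.341990; next y=7/10·4.393072+1/2·(-7.341990)≈-0.595845
n=8: y≈-0.595845, sp=2, e=sp−y≈2.595845; I≈2.258435, D=e−e_prev≈4.988917; u=1·2.595845+5/4·2.258435+1·4.988917≈10.407806; next y=7/10·(-0.595845)+1/2·10.407806≈4.786811

0 2 6.500 0.000
1 2 -3.563 3.250
2 2 7.083 0.494
3 2 -4.819 3.887
4 2 7.836 0.312
5 2 -6.059 4.136
6 2 8.974 -0.134
7 2 -7.342 4.393
8 2 10.408 -0.596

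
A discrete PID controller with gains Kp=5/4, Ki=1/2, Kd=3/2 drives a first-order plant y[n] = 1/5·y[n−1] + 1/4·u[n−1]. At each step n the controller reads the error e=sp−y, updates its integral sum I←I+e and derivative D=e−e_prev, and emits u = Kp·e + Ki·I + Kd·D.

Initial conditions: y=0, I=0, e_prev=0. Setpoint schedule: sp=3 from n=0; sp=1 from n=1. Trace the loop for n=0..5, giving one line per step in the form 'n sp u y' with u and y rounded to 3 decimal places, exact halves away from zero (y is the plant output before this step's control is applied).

(exact arithmetic carried between steps; '≈' marks a value shown rounded to 6 d.p. or computed from one; I and e_prev carry over from the previous line; the table rounds u and y to 3 d.p., halves away from zero)
n=0: y=0, sp=3, e=sp−y=3; I=3, D=e−e_prev=3; u=5/4·3+1/2·3+3/2·3=9.75; next y=1/5·0+1/4·9.75=2.4375
n=1: y=2.4375, sp=1, e=sp−y=-1.4375; I=1.5625, D=e−e_prev=-4.4375; u=5/4·(-1.4375)+1/2·1.5625+3/2·(-4.4375)=-7.671875; next y=1/5·2.4375+1/4·(-7.671875)≈-1.430469
n=2: y≈-1.430469, sp=1, e=sp−y≈2.430469; I≈3.992969, D=e−e_prev≈3.867969; u=5/4·2.430469+1/2·3.992969+3/2·3.867969≈10.836523; next y=1/5·(-1.430469)+1/4·10.836523≈2.423037
n=3: y≈2.423037, sp=1, e=sp−y≈-1.423037; I≈2.569932, D=e−e_prev≈-3.853506; u=5/4·(-1.423037)+1/2·2.569932+3/2·(-3.853506)≈-6.274089; next y=1/5·2.423037+1/4·(-6.274089)≈-1.083915
n=4: y≈-1.083915, sp=1, e=sp−y≈2.083915; I≈4.653847, D=e−e_prev≈3.506952; u=5/4·2.083915+1/2·4.653847+3/2·3.506952≈10.192245; next y=1/5·(-1.083915)+1/4·10.192245≈2.331278
n=5: y≈2.331278, sp=1, e=sp−y≈-1.331278; I≈3.322568, D=e−e_prev≈-3.415193; u=5/4·(-1.331278)+1/2·3.322568+3/2·(-3.415193)≈-5.125603; next y=1/5·2.331278+1/4·(-5.125603)≈-0.815145

0 3 9.750 0.000
1 1 -7.672 2.438
2 1 10.837 -1.430
3 1 -6.274 2.423
4 1 10.192 -1.084
5 1 -5.126 2.331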